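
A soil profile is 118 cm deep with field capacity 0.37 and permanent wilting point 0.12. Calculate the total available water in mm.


AWC = (FC - PWP) * d * 10
AWC = (0.37 - 0.12) * 118 * 10
AWC = 0.2500 * 118 * 10

295.0000 mm


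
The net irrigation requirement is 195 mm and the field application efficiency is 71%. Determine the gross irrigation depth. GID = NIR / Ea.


Ea = 71% = 0.71
GID = NIR / Ea = 195 / 0.71 = 274.6479 mm

274.6479 mm


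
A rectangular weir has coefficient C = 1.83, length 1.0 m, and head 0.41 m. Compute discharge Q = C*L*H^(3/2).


Q = C * L * H^(3/2) = 1.83 * 1.0 * 0.41^1.5 = 1.83 * 1.0 * 0.262528

0.4804 m^3/s


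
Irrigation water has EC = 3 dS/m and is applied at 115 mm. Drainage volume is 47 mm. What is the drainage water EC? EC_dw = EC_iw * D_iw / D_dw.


EC_dw = EC_iw * D_iw / D_dw
EC_dw = 3 * 115 / 47
EC_dw = 345 / 47

7.3404 dS/m


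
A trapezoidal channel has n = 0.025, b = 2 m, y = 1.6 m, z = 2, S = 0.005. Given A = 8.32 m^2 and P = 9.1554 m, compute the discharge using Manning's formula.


R = A/P = 8.32/9.1554 = 0.908753
Q = (1/0.025) * 8.32 * 0.908753^(2/3) * 0.005^0.5

22.0783 m^3/s


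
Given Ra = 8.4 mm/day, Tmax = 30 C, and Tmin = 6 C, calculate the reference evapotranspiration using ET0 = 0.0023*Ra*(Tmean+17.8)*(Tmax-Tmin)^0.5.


Tmean = (Tmax + Tmin)/2 = (30 + 6)/2 = 18.0
ET0 = 0.0023 * 8.4 * (18.0 + 17.8) * sqrt(30 - 6)
ET0 = 0.0023 * 8.4 * 35.8 * 4.898979

3.3884 mm/day


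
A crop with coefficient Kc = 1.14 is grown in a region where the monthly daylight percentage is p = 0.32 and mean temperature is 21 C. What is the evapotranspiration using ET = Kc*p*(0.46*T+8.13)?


ET = Kc * p * (0.46*T + 8.13)
ET = 1.14 * 0.32 * (0.46*21 + 8.13)
ET = 1.14 * 0.32 * 17.7900

6.4898 mm/day


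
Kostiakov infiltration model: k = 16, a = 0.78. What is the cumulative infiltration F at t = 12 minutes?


F = k * t^a = 16 * 12^0.78
F = 16 * 6.946425

111.1428 mm


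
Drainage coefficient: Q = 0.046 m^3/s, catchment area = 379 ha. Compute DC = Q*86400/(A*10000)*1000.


DC = Q * 86400 / (A * 10000) * 1000
DC = 0.046 * 86400 / (379 * 10000) * 1000
DC = 3974400.0000 / 3790000

1.0487 mm/day


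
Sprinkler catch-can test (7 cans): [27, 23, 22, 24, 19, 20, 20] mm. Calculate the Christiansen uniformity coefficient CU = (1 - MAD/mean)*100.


mean = 22.142857 mm
MAD = 2.163265 mm
CU = (1 - 2.163265/22.142857)*100

90.2304 %


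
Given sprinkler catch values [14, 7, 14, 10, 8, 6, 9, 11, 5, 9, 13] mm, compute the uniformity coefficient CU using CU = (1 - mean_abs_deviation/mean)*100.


mean = 9.636364 mm
MAD = 2.512397 mm
CU = (1 - 2.512397/9.636364)*100

73.9280 %


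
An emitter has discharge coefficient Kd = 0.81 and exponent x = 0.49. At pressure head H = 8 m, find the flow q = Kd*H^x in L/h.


q = Kd * H^x = 0.81 * 8^0.49 = 0.81 * 2.770219

2.2439 L/h


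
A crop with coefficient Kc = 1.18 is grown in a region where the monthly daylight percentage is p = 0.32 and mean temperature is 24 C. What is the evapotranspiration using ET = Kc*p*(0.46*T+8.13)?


ET = Kc * p * (0.46*T + 8.13)
ET = 1.18 * 0.32 * (0.46*24 + 8.13)
ET = 1.18 * 0.32 * 19.1700

7.2386 mm/day


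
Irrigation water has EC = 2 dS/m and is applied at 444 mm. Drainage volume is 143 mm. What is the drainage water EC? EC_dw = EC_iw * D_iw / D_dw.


EC_dw = EC_iw * D_iw / D_dw
EC_dw = 2 * 444 / 143
EC_dw = 888 / 143

6.2098 dS/m


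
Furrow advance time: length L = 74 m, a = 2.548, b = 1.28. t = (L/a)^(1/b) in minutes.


t = (L/a)^(1/b)
t = (74/2.548)^(1/1.28)
t = 29.042386^(1/1.28)

13.8993 min


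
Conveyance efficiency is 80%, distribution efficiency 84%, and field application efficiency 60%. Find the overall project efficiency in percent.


Ec = 0.8, Eb = 0.84, Ea = 0.6
E = 0.8 * 0.84 * 0.6 * 100 = 40.3200%

40.3200 %


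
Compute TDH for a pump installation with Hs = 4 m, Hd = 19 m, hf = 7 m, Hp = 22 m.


TDH = Hs + Hd + hf + Hp = 4 + 19 + 7 + 22 = 52

52 m


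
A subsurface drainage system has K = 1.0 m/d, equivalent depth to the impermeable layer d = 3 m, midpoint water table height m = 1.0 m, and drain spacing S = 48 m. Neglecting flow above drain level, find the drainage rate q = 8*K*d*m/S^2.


q = 8*K*d*m/S^2
q = 8*1.0*3*1.0/48^2
q = 24.0000 / 2304

0.0104 m/d


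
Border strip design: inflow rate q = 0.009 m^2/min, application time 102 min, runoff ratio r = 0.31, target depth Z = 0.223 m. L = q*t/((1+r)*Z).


L = q*t/((1+r)*Z)
L = 0.009*102/((1+0.31)*0.223)
L = 0.918/0.29213

3.1424 m


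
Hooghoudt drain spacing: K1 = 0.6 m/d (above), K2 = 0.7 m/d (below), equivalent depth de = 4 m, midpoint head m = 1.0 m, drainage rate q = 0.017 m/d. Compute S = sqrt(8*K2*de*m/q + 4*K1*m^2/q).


S^2 = 8*K2*de*m/q + 4*K1*m^2/q
S^2 = 8*0.7*4*1.0/0.017 + 4*0.6*1.0^2/0.017
S = sqrt(1458.8235)

38.1945 m


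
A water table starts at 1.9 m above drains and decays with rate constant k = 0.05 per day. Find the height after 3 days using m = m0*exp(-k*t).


m = m0 * exp(-k*t)
m = 1.9 * exp(-0.05 * 3)
m = 1.9 * exp(-0.1500)

1.6353 m


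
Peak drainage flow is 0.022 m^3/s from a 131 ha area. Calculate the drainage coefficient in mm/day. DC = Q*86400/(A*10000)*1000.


DC = Q * 86400 / (A * 10000) * 1000
DC = 0.022 * 86400 / (131 * 10000) * 1000
DC = 1900800.0000 / 1310000

1.4510 mm/day


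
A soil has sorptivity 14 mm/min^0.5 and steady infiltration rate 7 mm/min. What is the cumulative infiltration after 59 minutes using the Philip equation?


F = S*sqrt(t) + A*t
F = 14*sqrt(59) + 7*59
F = 14*7.681146 + 413

520.5360 mm


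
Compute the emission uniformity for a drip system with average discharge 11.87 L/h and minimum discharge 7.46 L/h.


EU = (q_min/q_avg)*100 = (7.46/11.87)*100 = 62.8475%

62.8475 %


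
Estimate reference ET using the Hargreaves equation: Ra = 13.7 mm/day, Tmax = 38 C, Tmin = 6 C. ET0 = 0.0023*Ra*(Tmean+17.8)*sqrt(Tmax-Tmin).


Tmean = (Tmax + Tmin)/2 = (38 + 6)/2 = 22.0
ET0 = 0.0023 * 13.7 * (22.0 + 17.8) * sqrt(38 - 6)
ET0 = 0.0023 * 13.7 * 39.8 * 5.656854

7.0942 mm/day


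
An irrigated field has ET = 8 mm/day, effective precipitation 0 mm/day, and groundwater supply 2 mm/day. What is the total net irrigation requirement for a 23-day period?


Daily deficit = ET - Pe - GW = 8 - 0 - 2 = 6 mm/day
NIR = 6 * 23 = 138 mm

138.0000 mm


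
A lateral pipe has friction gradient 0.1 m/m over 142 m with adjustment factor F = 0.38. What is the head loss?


hf = J * L * F = 0.1 * 142 * 0.38 = 5.3960 m

5.3960 m


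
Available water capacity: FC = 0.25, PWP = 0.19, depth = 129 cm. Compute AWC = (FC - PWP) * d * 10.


AWC = (FC - PWP) * d * 10
AWC = (0.25 - 0.19) * 129 * 10
AWC = 0.0600 * 129 * 10

77.4000 mm


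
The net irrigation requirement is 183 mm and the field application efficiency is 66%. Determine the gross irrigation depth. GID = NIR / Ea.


Ea = 66% = 0.66
GID = NIR / Ea = 183 / 0.66 = 277.2727 mm

277.2727 mm


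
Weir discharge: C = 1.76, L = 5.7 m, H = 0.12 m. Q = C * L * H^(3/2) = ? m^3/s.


Q = C * L * H^(3/2) = 1.76 * 5.7 * 0.12^1.5 = 1.76 * 5.7 * 0.041569

0.4170 m^3/s


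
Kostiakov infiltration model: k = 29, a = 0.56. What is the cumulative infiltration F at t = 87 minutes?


F = k * t^a = 29 * 87^0.56
F = 29 * 12.193567

353.6134 mm


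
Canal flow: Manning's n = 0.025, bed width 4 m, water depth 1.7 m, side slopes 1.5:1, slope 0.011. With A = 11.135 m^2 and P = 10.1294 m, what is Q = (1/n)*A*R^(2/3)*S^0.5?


R = A/P = 11.135/10.1294 = 1.099275
Q = (1/0.025) * 11.135 * 1.099275^(2/3) * 0.011^0.5

49.7566 m^3/s


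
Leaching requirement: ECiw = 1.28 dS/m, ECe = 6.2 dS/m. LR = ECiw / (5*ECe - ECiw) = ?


LR = ECiw / (5*ECe - ECiw)
LR = 1.28 / (5*6.2 - 1.28)
LR = 1.28 / 29.7200

0.0431


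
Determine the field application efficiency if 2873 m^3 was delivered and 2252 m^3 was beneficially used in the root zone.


Ea = V_root / V_field * 100 = 2252 / 2873 * 100 = 78.3850%

78.3850 %


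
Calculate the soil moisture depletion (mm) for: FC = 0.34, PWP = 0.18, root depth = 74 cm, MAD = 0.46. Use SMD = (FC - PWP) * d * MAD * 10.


SMD = (FC - PWP) * d * MAD * 10
SMD = (0.34 - 0.18) * 74 * 0.46 * 10
SMD = 0.1600 * 74 * 0.46 * 10

54.4640 mm


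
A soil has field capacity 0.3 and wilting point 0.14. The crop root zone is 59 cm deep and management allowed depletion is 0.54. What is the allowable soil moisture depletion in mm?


SMD = (FC - PWP) * d * MAD * 10
SMD = (0.3 - 0.14) * 59 * 0.54 * 10
SMD = 0.1600 * 59 * 0.54 * 10

50.9760 mm


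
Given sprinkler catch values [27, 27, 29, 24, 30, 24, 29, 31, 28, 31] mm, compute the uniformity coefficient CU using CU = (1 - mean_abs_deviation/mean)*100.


mean = 28.000000 mm
MAD = 2.000000 mm
CU = (1 - 2.000000/28.000000)*100

92.8571 %


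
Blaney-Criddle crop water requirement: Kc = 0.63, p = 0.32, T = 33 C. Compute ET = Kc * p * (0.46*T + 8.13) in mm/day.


ET = Kc * p * (0.46*T + 8.13)
ET = 0.63 * 0.32 * (0.46*33 + 8.13)
ET = 0.63 * 0.32 * 23.3100

4.6993 mm/day


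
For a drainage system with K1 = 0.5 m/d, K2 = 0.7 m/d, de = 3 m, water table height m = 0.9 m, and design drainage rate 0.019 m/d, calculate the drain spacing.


S^2 = 8*K2*de*m/q + 4*K1*m^2/q
S^2 = 8*0.7*3*0.9/0.019 + 4*0.5*0.9^2/0.019
S = sqrt(881.0526)

29.6825 m


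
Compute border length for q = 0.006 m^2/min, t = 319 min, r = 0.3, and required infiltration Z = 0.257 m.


L = q*t/((1+r)*Z)
L = 0.006*319/((1+0.3)*0.257)
L = 1.914/0.3341

5.7288 m


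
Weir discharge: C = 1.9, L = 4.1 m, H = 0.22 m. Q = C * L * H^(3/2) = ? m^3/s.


Q = C * L * H^(3/2) = 1.9 * 4.1 * 0.22^1.5 = 1.9 * 4.1 * 0.103189

0.8038 m^3/s


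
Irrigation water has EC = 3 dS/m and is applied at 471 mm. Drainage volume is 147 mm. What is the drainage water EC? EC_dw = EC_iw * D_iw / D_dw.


EC_dw = EC_iw * D_iw / D_dw
EC_dw = 3 * 471 / 147
EC_dw = 1413 / 147

9.6122 dS/m


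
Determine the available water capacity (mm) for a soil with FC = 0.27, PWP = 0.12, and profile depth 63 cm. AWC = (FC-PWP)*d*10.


AWC = (FC - PWP) * d * 10
AWC = (0.27 - 0.12) * 63 * 10
AWC = 0.1500 * 63 * 10

94.5000 mm


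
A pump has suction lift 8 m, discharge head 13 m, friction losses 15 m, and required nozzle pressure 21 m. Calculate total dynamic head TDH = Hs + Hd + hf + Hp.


TDH = Hs + Hd + hf + Hp = 8 + 13 + 15 + 21 = 57

57 m


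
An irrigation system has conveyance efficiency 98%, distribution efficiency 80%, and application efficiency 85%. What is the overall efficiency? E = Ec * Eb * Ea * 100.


Ec = 0.98, Eb = 0.8, Ea = 0.85
E = 0.98 * 0.8 * 0.85 * 100 = 66.6400%

66.6400 %


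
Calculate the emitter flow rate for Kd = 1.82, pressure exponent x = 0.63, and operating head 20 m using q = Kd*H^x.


q = Kd * H^x = 1.82 * 20^0.63 = 1.82 * 6.601595

12.0149 L/h


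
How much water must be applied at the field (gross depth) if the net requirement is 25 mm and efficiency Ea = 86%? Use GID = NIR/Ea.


Ea = 86% = 0.86
GID = NIR / Ea = 25 / 0.86 = 29.0698 mm

29.0698 mm


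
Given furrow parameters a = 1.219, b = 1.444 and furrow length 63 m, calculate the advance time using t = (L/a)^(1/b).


t = (L/a)^(1/b)
t = (63/1.219)^(1/1.444)
t = 51.681706^(1/1.444)

15.3646 min


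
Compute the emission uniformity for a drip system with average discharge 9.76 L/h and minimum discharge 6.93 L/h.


EU = (q_min/q_avg)*100 = (6.93/9.76)*100 = 71.0041%

71.0041 %


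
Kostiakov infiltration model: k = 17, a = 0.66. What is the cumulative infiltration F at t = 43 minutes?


F = k * t^a = 17 * 43^0.66
F = 17 * 11.969863

203.4877 mm


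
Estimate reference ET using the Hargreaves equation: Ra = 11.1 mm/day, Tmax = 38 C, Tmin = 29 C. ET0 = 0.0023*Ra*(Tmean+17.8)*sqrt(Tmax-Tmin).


Tmean = (Tmax + Tmin)/2 = (38 + 29)/2 = 33.5
ET0 = 0.0023 * 11.1 * (33.5 + 17.8) * sqrt(38 - 29)
ET0 = 0.0023 * 11.1 * 51.3 * 3.000000

3.9291 mm/day


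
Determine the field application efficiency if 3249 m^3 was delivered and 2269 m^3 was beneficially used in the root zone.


Ea = V_root / V_field * 100 = 2269 / 3249 * 100 = 69.8369%

69.8369 %


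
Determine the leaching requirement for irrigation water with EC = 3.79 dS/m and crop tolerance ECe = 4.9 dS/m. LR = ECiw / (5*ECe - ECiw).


LR = ECiw / (5*ECe - ECiw)
LR = 3.79 / (5*4.9 - 3.79)
LR = 3.79 / 20.7100

0.1830


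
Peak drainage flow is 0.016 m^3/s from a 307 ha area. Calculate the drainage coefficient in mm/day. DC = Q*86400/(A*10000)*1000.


DC = Q * 86400 / (A * 10000) * 1000
DC = 0.016 * 86400 / (307 * 10000) * 1000
DC = 1382400.0000 / 3070000

0.4503 mm/day


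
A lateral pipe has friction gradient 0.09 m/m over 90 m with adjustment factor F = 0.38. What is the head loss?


hf = J * L * F = 0.09 * 90 * 0.38 = 3.0780 m

3.0780 m


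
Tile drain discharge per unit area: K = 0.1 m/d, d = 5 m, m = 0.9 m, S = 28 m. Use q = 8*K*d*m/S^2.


q = 8*K*d*m/S^2
q = 8*0.1*5*0.9/28^2
q = 3.6000 / 784

0.0046 m/d


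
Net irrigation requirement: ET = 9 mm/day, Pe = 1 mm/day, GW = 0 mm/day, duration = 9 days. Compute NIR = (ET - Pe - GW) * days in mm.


Daily deficit = ET - Pe - GW = 9 - 1 - 0 = 8 mm/day
NIR = 8 * 9 = 72 mm

72.0000 mm


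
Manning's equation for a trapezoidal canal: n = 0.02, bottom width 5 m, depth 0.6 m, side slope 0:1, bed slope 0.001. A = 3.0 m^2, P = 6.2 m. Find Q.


R = A/P = 3.0/6.2 = 0.483871
Q = (1/0.02) * 3.0 * 0.483871^(2/3) * 0.001^0.5

2.9236 m^3/s


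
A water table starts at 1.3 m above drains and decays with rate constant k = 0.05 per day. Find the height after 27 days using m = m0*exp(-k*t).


m = m0 * exp(-k*t)
m = 1.3 * exp(-0.05 * 27)
m = 1.3 * exp(-1.3500)

0.3370 m


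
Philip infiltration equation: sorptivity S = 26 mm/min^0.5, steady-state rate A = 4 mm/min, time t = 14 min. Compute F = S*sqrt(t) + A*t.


F = S*sqrt(t) + A*t
F = 26*sqrt(14) + 4*14
F = 26*3.741657 + 56

153.2831 mm


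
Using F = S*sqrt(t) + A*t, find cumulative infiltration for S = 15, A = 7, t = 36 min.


F = S*sqrt(t) + A*t
F = 15*sqrt(36) + 7*36
F = 15*6.000000 + 252

342.0000 mm


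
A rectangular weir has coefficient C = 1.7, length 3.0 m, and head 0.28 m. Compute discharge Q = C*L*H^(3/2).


Q = C * L * H^(3/2) = 1.7 * 3.0 * 0.28^1.5 = 1.7 * 3.0 * 0.148162

0.7556 m^3/s


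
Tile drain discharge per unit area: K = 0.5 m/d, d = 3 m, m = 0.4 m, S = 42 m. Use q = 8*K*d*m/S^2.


q = 8*K*d*m/S^2
q = 8*0.5*3*0.4/42^2
q = 4.8000 / 1764

0.0027 m/d


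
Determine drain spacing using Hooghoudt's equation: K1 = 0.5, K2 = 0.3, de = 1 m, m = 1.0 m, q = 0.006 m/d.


S^2 = 8*K2*de*m/q + 4*K1*m^2/q
S^2 = 8*0.3*1*1.0/0.006 + 4*0.5*1.0^2/0.006
S = sqrt(733.3333)

27.0801 m


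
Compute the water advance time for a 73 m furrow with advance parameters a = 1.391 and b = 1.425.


t = (L/a)^(1/b)
t = (73/1.391)^(1/1.425)
t = 52.480230^(1/1.425)

16.1070 min


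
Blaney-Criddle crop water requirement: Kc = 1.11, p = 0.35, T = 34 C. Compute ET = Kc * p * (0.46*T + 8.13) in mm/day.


ET = Kc * p * (0.46*T + 8.13)
ET = 1.11 * 0.35 * (0.46*34 + 8.13)
ET = 1.11 * 0.35 * 23.7700

9.2346 mm/day


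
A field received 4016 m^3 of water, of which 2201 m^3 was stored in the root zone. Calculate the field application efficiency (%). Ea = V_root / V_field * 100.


Ea = V_root / V_field * 100 = 2201 / 4016 * 100 = 54.8058%

54.8058 %


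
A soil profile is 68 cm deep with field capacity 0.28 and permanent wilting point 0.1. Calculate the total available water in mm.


AWC = (FC - PWP) * d * 10
AWC = (0.28 - 0.1) * 68 * 10
AWC = 0.1800 * 68 * 10

122.4000 mm


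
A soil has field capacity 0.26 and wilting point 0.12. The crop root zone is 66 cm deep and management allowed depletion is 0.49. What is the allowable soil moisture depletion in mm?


SMD = (FC - PWP) * d * MAD * 10
SMD = (0.26 - 0.12) * 66 * 0.49 * 10
SMD = 0.1400 * 66 * 0.49 * 10

45.2760 mm


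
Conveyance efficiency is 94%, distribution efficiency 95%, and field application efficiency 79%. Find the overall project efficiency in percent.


Ec = 0.94, Eb = 0.95, Ea = 0.79
E = 0.94 * 0.95 * 0.79 * 100 = 70.5470%

70.5470 %


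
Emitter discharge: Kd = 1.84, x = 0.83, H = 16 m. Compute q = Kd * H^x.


q = Kd * H^x = 1.84 * 16^0.83 = 1.84 * 9.986644

18.3754 L/h


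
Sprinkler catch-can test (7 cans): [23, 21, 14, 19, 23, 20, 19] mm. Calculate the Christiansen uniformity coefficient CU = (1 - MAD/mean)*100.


mean = 19.857143 mm
MAD = 2.163265 mm
CU = (1 - 2.163265/19.857143)*100

89.1059 %


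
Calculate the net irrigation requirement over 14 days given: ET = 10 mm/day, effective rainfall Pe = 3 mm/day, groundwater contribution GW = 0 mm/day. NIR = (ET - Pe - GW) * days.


Daily deficit = ET - Pe - GW = 10 - 3 - 0 = 7 mm/day
NIR = 7 * 14 = 98 mm

98.0000 mm


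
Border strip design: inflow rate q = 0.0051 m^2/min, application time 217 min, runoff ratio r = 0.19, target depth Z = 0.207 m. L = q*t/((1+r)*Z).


L = q*t/((1+r)*Z)
L = 0.0051*217/((1+0.19)*0.207)
L = 1.1067/0.24633

4.4928 m


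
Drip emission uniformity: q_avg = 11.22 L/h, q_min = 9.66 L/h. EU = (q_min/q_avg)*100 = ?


EU = (q_min/q_avg)*100 = (9.66/11.22)*100 = 86.0963%

86.0963 %


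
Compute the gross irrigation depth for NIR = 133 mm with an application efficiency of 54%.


Ea = 54% = 0.54
GID = NIR / Ea = 133 / 0.54 = 246.2963 mm

246.2963 mm


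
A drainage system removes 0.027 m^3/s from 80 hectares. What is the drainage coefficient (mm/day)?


DC = Q * 86400 / (A * 10000) * 1000
DC = 0.027 * 86400 / (80 * 10000) * 1000
DC = 2332800.0000 / 800000

2.9160 mm/day


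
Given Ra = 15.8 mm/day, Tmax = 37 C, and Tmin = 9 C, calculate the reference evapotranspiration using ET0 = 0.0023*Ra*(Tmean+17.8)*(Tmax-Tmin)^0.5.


Tmean = (Tmax + Tmin)/2 = (37 + 9)/2 = 23.0
ET0 = 0.0023 * 15.8 * (23.0 + 17.8) * sqrt(37 - 9)
ET0 = 0.0023 * 15.8 * 40.8 * 5.291503

7.8456 mm/day


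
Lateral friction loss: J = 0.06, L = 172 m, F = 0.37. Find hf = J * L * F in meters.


hf = J * L * F = 0.06 * 172 * 0.37 = 3.8184 m

3.8184 m


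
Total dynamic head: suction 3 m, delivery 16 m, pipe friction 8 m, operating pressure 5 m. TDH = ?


TDH = Hs + Hd + hf + Hp = 3 + 16 + 8 + 5 = 32

32 m


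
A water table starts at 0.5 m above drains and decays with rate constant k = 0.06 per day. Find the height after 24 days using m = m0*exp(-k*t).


m = m0 * exp(-k*t)
m = 0.5 * exp(-0.06 * 24)
m = 0.5 * exp(-1.4400)

0.1185 m


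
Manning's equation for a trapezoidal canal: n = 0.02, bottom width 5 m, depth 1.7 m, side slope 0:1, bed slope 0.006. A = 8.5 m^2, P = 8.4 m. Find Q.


R = A/P = 8.5/8.4 = 1.011905
Q = (1/0.02) * 8.5 * 1.011905^(2/3) * 0.006^0.5

33.1811 m^3/s


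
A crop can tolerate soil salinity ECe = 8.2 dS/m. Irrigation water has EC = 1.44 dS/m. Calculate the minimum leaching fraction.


LR = ECiw / (5*ECe - ECiw)
LR = 1.44 / (5*8.2 - 1.44)
LR = 1.44 / 39.5600

0.0364


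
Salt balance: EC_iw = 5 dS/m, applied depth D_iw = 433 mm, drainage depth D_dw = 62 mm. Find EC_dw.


EC_dw = EC_iw * D_iw / D_dw
EC_dw = 5 * 433 / 62
EC_dw = 2165 / 62

34.9194 dS/m


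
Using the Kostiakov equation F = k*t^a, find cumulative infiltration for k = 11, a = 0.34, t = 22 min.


F = k * t^a = 11 * 22^0.34
F = 11 * 2.860380

31.4642 mm


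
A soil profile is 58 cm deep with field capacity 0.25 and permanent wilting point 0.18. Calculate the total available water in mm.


AWC = (FC - PWP) * d * 10
AWC = (0.25 - 0.18) * 58 * 10
AWC = 0.0700 * 58 * 10

40.6000 mm


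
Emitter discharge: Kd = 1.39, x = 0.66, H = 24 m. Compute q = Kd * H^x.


q = Kd * H^x = 1.39 * 24^0.66 = 1.39 * 8.145906

11.3228 L/h


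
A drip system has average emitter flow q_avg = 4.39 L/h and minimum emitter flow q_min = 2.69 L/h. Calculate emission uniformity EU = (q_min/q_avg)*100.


EU = (q_min/q_avg)*100 = (2.69/4.39)*100 = 61.2756%

61.2756 %


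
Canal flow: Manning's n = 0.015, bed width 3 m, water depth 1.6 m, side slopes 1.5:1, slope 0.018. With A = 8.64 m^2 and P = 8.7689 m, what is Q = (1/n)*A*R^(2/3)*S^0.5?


R = A/P = 8.64/8.7689 = 0.985300
Q = (1/0.015) * 8.64 * 0.985300^(2/3) * 0.018^0.5

76.5193 m^3/s


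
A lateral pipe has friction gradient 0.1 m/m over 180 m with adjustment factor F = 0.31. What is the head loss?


hf = J * L * F = 0.1 * 180 * 0.31 = 5.5800 m

5.5800 m


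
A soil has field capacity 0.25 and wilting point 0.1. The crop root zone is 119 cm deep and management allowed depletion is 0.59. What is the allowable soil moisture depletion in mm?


SMD = (FC - PWP) * d * MAD * 10
SMD = (0.25 - 0.1) * 119 * 0.59 * 10
SMD = 0.1500 * 119 * 0.59 * 10

105.3150 mm


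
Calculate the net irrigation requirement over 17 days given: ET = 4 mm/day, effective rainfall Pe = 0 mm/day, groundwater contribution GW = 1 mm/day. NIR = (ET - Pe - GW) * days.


Daily deficit = ET - Pe - GW = 4 - 0 - 1 = 3 mm/day
NIR = 3 * 17 = 51 mm

51.0000 mm


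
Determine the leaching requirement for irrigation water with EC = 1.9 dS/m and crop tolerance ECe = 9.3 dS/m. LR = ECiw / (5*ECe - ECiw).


LR = ECiw / (5*ECe - ECiw)
LR = 1.9 / (5*9.3 - 1.9)
LR = 1.9 / 44.6000

0.0426


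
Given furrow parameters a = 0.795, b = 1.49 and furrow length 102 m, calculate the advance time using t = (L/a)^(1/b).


t = (L/a)^(1/b)
t = (102/0.795)^(1/1.49)
t = 128.301887^(1/1.49)

25.9969 min


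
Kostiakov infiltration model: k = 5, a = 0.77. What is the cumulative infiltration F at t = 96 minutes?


F = k * t^a = 5 * 96^0.77
F = 5 * 33.600741

168.0037 mm


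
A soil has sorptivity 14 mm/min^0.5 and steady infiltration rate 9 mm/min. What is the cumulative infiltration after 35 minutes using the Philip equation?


F = S*sqrt(t) + A*t
F = 14*sqrt(35) + 9*35
F = 14*5.916080 + 315

397.8251 mm


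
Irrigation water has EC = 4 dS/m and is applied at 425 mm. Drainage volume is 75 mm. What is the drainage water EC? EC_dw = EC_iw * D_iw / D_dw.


EC_dw = EC_iw * D_iw / D_dw
EC_dw = 4 * 425 / 75
EC_dw = 1700 / 75

22.6667 dS/m


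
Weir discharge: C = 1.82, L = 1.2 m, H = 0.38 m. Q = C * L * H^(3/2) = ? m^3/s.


Q = C * L * H^(3/2) = 1.82 * 1.2 * 0.38^1.5 = 1.82 * 1.2 * 0.234248

0.5116 m^3/s


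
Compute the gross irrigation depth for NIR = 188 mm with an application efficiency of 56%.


Ea = 56% = 0.56
GID = NIR / Ea = 188 / 0.56 = 335.7143 mm

335.7143 mm


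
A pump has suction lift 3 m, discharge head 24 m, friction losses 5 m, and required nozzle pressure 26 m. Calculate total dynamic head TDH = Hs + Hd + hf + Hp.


TDH = Hs + Hd + hf + Hp = 3 + 24 + 5 + 26 = 58

58 m


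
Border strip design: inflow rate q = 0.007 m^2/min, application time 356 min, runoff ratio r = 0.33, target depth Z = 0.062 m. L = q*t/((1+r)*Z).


L = q*t/((1+r)*Z)
L = 0.007*356/((1+0.33)*0.062)
L = 2.492/0.08246

30.2207 m


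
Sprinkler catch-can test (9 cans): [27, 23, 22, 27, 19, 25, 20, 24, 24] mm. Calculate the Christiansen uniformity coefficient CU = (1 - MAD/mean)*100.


mean = 23.444444 mm
MAD = 2.172840 mm
CU = (1 - 2.172840/23.444444)*100

90.7320 %


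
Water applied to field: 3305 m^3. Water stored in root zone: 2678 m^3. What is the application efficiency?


Ea = V_root / V_field * 100 = 2678 / 3305 * 100 = 81.0287%

81.0287 %


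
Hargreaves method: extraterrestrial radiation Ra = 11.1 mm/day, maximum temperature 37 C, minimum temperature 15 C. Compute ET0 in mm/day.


Tmean = (Tmax + Tmin)/2 = (37 + 15)/2 = 26.0
ET0 = 0.0023 * 11.1 * (26.0 + 17.8) * sqrt(37 - 15)
ET0 = 0.0023 * 11.1 * 43.8 * 4.690416

5.2449 mm/day


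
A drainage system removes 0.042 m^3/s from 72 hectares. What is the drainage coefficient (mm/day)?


DC = Q * 86400 / (A * 10000) * 1000
DC = 0.042 * 86400 / (72 * 10000) * 1000
DC = 3628800.0000 / 720000

5.0400 mm/day


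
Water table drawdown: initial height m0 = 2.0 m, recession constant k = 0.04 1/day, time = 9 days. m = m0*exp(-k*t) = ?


m = m0 * exp(-k*t)
m = 2.0 * exp(-0.04 * 9)
m = 2.0 * exp(-0.3600)

1.3954 m


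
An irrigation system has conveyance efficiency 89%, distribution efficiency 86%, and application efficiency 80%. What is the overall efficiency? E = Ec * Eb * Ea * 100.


Ec = 0.89, Eb = 0.86, Ea = 0.8
E = 0.89 * 0.86 * 0.8 * 100 = 61.2320%

61.2320 %


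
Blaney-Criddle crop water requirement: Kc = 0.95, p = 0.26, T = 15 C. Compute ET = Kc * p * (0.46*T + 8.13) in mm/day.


ET = Kc * p * (0.46*T + 8.13)
ET = 0.95 * 0.26 * (0.46*15 + 8.13)
ET = 0.95 * 0.26 * 15.0300

3.7124 mm/day


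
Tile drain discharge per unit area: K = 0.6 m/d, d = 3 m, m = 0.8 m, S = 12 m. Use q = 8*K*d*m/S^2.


q = 8*K*d*m/S^2
q = 8*0.6*3*0.8/12^2
q = 11.5200 / 144

0.0800 m/d


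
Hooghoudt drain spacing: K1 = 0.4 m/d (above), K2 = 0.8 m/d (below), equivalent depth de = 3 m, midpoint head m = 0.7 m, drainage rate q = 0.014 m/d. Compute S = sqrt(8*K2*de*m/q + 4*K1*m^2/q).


S^2 = 8*K2*de*m/q + 4*K1*m^2/q
S^2 = 8*0.8*3*0.7/0.014 + 4*0.4*0.7^2/0.014
S = sqrt(1016.0000)

31.8748 m


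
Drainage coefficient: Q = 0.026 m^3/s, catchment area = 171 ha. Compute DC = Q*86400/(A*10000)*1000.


DC = Q * 86400 / (A * 10000) * 1000
DC = 0.026 * 86400 / (171 * 10000) * 1000
DC = 2246400.0000 / 1710000

1.3137 mm/day


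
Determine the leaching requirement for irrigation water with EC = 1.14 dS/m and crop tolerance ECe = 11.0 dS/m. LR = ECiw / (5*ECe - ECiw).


LR = ECiw / (5*ECe - ECiw)
LR = 1.14 / (5*11.0 - 1.14)
LR = 1.14 / 53.8600

0.0212


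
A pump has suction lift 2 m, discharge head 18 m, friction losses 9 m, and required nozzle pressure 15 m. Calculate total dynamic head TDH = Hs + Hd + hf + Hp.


TDH = Hs + Hd + hf + Hp = 2 + 18 + 9 + 15 = 44

44 m


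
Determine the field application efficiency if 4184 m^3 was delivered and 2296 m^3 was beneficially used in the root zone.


Ea = V_root / V_field * 100 = 2296 / 4184 * 100 = 54.8757%

54.8757 %


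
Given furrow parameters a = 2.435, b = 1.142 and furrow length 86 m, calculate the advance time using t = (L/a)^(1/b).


t = (L/a)^(1/b)
t = (86/2.435)^(1/1.142)
t = 35.318275^(1/1.142)

22.6734 min


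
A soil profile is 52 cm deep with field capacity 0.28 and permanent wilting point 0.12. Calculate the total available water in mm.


AWC = (FC - PWP) * d * 10
AWC = (0.28 - 0.12) * 52 * 10
AWC = 0.1600 * 52 * 10

83.2000 mm


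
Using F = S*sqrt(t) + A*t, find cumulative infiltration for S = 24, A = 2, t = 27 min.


F = S*sqrt(t) + A*t
F = 24*sqrt(27) + 2*27
F = 24*5.196152 + 54

178.7076 mm


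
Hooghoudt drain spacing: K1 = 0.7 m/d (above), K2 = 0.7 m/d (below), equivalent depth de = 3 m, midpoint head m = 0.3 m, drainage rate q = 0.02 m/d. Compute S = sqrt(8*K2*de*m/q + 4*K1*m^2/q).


S^2 = 8*K2*de*m/q + 4*K1*m^2/q
S^2 = 8*0.7*3*0.3/0.02 + 4*0.7*0.3^2/0.02
S = sqrt(264.6000)

16.2665 m


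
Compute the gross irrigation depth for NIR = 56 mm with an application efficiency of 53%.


Ea = 53% = 0.53
GID = NIR / Ea = 56 / 0.53 = 105.6604 mm

105.6604 mm


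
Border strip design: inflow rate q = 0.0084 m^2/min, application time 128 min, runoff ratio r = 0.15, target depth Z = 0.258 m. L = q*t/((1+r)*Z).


L = q*t/((1+r)*Z)
L = 0.0084*128/((1+0.15)*0.258)
L = 1.0752/0.2967

3.6239 m


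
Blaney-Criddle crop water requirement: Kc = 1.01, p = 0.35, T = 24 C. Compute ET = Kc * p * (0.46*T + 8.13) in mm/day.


ET = Kc * p * (0.46*T + 8.13)
ET = 1.01 * 0.35 * (0.46*24 + 8.13)
ET = 1.01 * 0.35 * 19.1700

6.7766 mm/day


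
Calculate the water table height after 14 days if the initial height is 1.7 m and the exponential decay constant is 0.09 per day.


m = m0 * exp(-k*t)
m = 1.7 * exp(-0.09 * 14)
m = 1.7 * exp(-1.2600)

0.4822 m


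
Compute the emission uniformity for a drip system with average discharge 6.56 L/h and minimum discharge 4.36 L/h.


EU = (q_min/q_avg)*100 = (4.36/6.56)*100 = 66.4634%

66.4634 %


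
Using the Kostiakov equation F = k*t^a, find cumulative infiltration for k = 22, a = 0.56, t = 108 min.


F = k * t^a = 22 * 108^0.56
F = 22 * 13.763133

302.7889 mm


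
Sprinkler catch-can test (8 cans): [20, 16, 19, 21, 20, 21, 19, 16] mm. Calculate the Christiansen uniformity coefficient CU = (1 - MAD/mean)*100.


mean = 19.000000 mm
MAD = 1.500000 mm
CU = (1 - 1.500000/19.000000)*100

92.1053 %


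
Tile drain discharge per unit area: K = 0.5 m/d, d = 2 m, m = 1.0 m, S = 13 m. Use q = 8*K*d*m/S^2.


q = 8*K*d*m/S^2
q = 8*0.5*2*1.0/13^2
q = 8.0000 / 169

0.0473 m/d


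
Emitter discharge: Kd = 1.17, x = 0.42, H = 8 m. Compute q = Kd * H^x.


q = Kd * H^x = 1.17 * 8^0.42 = 1.17 * 2.394957

2.8021 L/h


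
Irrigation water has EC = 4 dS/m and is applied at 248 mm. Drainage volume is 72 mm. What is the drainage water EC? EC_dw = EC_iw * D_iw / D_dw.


EC_dw = EC_iw * D_iw / D_dw
EC_dw = 4 * 248 / 72
EC_dw = 992 / 72

13.7778 dS/m


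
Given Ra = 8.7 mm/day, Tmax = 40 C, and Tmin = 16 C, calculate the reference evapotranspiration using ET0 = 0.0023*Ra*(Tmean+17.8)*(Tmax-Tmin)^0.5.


Tmean = (Tmax + Tmin)/2 = (40 + 16)/2 = 28.0
ET0 = 0.0023 * 8.7 * (28.0 + 17.8) * sqrt(40 - 16)
ET0 = 0.0023 * 8.7 * 45.8 * 4.898979

4.4897 mm/day


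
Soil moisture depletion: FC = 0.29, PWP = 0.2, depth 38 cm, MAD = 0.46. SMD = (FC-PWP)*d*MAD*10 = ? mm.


SMD = (FC - PWP) * d * MAD * 10
SMD = (0.29 - 0.2) * 38 * 0.46 * 10
SMD = 0.0900 * 38 * 0.46 * 10

15.7320 mm


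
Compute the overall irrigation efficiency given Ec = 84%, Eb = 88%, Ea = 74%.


Ec = 0.84, Eb = 0.88, Ea = 0.74
E = 0.84 * 0.88 * 0.74 * 100 = 54.7008%

54.7008 %


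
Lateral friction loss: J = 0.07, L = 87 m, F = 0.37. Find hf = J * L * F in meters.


hf = J * L * F = 0.07 * 87 * 0.37 = 2.2533 m

2.2533 m


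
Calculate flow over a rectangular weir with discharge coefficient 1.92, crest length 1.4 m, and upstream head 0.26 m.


Q = C * L * H^(3/2) = 1.92 * 1.4 * 0.26^1.5 = 1.92 * 1.4 * 0.132575

0.3564 m^3/s


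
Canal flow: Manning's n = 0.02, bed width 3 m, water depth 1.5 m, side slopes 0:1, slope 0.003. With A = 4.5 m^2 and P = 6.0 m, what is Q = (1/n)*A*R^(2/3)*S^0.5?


R = A/P = 4.5/6.0 = 0.750000
Q = (1/0.02) * 4.5 * 0.750000^(2/3) * 0.003^0.5

10.1730 m^3/s


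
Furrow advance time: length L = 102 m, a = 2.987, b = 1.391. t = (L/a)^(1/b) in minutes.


t = (L/a)^(1/b)
t = (102/2.987)^(1/1.391)
t = 34.147975^(1/1.391)

12.6575 min


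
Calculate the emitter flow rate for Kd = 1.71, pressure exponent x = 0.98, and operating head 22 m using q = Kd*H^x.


q = Kd * H^x = 1.71 * 22^0.98 = 1.71 * 20.681128

35.3647 L/h


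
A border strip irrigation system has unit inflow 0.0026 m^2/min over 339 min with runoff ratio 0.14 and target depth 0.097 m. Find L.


L = q*t/((1+r)*Z)
L = 0.0026*339/((1+0.14)*0.097)
L = 0.8814/0.11058

7.9707 m


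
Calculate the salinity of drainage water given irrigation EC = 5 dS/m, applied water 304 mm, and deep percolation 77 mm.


EC_dw = EC_iw * D_iw / D_dw
EC_dw = 5 * 304 / 77
EC_dw = 1520 / 77

19.7403 dS/m


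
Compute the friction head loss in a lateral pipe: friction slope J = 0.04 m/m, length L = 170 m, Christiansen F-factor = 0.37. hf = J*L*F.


hf = J * L * F = 0.04 * 170 * 0.37 = 2.5160 m

2.5160 m


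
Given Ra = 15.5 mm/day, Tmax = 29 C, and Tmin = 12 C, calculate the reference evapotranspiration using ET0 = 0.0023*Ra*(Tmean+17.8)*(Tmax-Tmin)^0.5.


Tmean = (Tmax + Tmin)/2 = (29 + 12)/2 = 20.5
ET0 = 0.0023 * 15.5 * (20.5 + 17.8) * sqrt(29 - 12)
ET0 = 0.0023 * 15.5 * 38.3 * 4.123106

5.6297 mm/day


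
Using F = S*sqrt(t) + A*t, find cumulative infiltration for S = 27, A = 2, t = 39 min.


F = S*sqrt(t) + A*t
F = 27*sqrt(39) + 2*39
F = 27*6.244998 + 78

246.6149 mm


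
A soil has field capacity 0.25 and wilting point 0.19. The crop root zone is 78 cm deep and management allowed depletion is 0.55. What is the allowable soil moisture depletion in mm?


SMD = (FC - PWP) * d * MAD * 10
SMD = (0.25 - 0.19) * 78 * 0.55 * 10
SMD = 0.0600 * 78 * 0.55 * 10

25.7400 mm


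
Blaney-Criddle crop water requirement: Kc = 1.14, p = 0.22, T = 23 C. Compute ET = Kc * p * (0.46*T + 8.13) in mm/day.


ET = Kc * p * (0.46*T + 8.13)
ET = 1.14 * 0.22 * (0.46*23 + 8.13)
ET = 1.14 * 0.22 * 18.7100

4.6925 mm/day


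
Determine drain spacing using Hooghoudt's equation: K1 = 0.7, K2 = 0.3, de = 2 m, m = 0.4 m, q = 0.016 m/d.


S^2 = 8*K2*de*m/q + 4*K1*m^2/q
S^2 = 8*0.3*2*0.4/0.016 + 4*0.7*0.4^2/0.016
S = sqrt(148.0000)

12.1655 m


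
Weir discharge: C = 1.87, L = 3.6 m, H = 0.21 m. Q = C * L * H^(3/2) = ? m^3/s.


Q = C * L * H^(3/2) = 1.87 * 3.6 * 0.21^1.5 = 1.87 * 3.6 * 0.096234

0.6478 m^3/s


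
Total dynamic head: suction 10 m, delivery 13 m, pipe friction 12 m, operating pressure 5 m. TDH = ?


TDH = Hs + Hd + hf + Hp = 10 + 13 + 12 + 5 = 40

40 m


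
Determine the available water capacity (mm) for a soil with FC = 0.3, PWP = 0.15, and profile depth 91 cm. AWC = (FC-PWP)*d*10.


AWC = (FC - PWP) * d * 10
AWC = (0.3 - 0.15) * 91 * 10
AWC = 0.1500 * 91 * 10

136.5000 mm


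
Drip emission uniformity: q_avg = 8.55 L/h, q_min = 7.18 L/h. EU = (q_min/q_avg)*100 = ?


EU = (q_min/q_avg)*100 = (7.18/8.55)*100 = 83.9766%

83.9766 %


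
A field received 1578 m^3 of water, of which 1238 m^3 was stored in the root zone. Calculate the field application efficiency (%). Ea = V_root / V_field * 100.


Ea = V_root / V_field * 100 = 1238 / 1578 * 100 = 78.4537%

78.4537 %


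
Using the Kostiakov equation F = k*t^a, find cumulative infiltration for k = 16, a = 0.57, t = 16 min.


F = k * t^a = 16 * 16^0.57
F = 16 * 4.856780

77.7085 mm


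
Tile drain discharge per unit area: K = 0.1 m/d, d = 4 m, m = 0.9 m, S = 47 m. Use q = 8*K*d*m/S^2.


q = 8*K*d*m/S^2
q = 8*0.1*4*0.9/47^2
q = 2.8800 / 2209

0.0013 m/d


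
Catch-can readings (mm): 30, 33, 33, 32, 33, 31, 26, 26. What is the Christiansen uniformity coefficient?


mean = 30.500000 mm
MAD = 2.375000 mm
CU = (1 - 2.375000/30.500000)*100

92.2131 %


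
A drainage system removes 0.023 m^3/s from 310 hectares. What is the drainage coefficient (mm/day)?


DC = Q * 86400 / (A * 10000) * 1000
DC = 0.023 * 86400 / (310 * 10000) * 1000
DC = 1987200.0000 / 3100000

0.6410 mm/day


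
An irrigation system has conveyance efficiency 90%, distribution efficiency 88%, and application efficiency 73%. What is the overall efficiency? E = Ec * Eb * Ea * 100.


Ec = 0.9, Eb = 0.88, Ea = 0.73
E = 0.9 * 0.88 * 0.73 * 100 = 57.8160%

57.8160 %


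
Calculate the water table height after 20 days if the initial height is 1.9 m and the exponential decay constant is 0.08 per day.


m = m0 * exp(-k*t)
m = 1.9 * exp(-0.08 * 20)
m = 1.9 * exp(-1.6000)

0.3836 m


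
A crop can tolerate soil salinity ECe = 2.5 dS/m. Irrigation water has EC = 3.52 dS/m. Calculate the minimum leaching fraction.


LR = ECiw / (5*ECe - ECiw)
LR = 3.52 / (5*2.5 - 3.52)
LR = 3.52 / 8.9800

0.3920


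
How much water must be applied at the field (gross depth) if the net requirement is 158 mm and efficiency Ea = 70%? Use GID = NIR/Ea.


Ea = 70% = 0.7
GID = NIR / Ea = 158 / 0.7 = 225.7143 mm

225.7143 mm


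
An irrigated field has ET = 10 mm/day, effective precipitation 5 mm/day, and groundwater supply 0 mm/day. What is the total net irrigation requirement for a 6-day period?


Daily deficit = ET - Pe - GW = 10 - 5 - 0 = 5 mm/day
NIR = 5 * 6 = 30 mm

30.0000 mm


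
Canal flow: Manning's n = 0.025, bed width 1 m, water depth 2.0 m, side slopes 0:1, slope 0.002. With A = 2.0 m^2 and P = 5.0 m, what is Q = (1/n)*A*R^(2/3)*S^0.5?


R = A/P = 2.0/5.0 = 0.400000
Q = (1/0.025) * 2.0 * 0.400000^(2/3) * 0.002^0.5

1.9423 m^3/s


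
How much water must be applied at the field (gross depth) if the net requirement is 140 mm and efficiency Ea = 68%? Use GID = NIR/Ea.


Ea = 68% = 0.68
GID = NIR / Ea = 140 / 0.68 = 205.8824 mm

205.8824 mm


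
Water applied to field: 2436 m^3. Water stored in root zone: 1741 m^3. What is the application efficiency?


Ea = V_root / V_field * 100 = 1741 / 2436 * 100 = 71.4696%

71.4696 %


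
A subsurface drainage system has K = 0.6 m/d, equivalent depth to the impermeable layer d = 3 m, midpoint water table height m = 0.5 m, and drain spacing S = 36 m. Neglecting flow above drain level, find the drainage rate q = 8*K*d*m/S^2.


q = 8*K*d*m/S^2
q = 8*0.6*3*0.5/36^2
q = 7.2000 / 1296

0.0056 m/d


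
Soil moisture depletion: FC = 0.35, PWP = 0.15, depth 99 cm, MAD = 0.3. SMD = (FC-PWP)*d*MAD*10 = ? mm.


SMD = (FC - PWP) * d * MAD * 10
SMD = (0.35 - 0.15) * 99 * 0.3 * 10
SMD = 0.2000 * 99 * 0.3 * 10

59.4000 mm


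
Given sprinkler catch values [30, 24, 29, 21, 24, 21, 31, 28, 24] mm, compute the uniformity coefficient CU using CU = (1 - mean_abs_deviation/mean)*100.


mean = 25.777778 mm
MAD = 3.308642 mm
CU = (1 - 3.308642/25.777778)*100

87.1648 %


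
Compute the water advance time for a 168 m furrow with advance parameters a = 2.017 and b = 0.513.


t = (L/a)^(1/b)
t = (168/2.017)^(1/0.513)
t = 83.292018^(1/0.513)

5544.5493 min


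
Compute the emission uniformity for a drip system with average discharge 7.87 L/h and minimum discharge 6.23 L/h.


EU = (q_min/q_avg)*100 = (6.23/7.87)*100 = 79.1614%

79.1614 %


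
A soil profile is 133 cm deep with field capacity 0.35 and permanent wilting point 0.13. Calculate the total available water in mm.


AWC = (FC - PWP) * d * 10
AWC = (0.35 - 0.13) * 133 * 10
AWC = 0.2200 * 133 * 10

292.6000 mm


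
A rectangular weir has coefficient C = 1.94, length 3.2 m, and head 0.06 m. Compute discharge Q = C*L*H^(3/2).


Q = C * L * H^(3/2) = 1.94 * 3.2 * 0.06^1.5 = 1.94 * 3.2 * 0.014697

0.0912 m^3/s


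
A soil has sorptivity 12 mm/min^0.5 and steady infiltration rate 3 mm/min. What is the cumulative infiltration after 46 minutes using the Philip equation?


F = S*sqrt(t) + A*t
F = 12*sqrt(46) + 3*46
F = 12*6.782330 + 138

219.3880 mm


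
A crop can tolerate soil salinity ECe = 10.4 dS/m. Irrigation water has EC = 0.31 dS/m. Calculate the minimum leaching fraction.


LR = ECiw / (5*ECe - ECiw)
LR = 0.31 / (5*10.4 - 0.31)
LR = 0.31 / 51.6900

0.0060


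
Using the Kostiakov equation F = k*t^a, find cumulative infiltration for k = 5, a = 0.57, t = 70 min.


F = k * t^a = 5 * 70^0.57
F = 5 * 11.264343

56.3217 mm


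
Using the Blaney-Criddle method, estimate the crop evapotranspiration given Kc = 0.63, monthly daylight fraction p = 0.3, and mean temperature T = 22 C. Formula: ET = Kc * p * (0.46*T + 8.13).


ET = Kc * p * (0.46*T + 8.13)
ET = 0.63 * 0.3 * (0.46*22 + 8.13)
ET = 0.63 * 0.3 * 18.2500

3.4493 mm/day


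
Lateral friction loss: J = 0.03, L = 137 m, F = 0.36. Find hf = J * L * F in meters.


hf = J * L * F = 0.03 * 137 * 0.36 = 1.4796 m

1.4796 m


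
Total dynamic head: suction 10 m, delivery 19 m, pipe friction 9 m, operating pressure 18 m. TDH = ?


TDH = Hs + Hd + hf + Hp = 10 + 19 + 9 + 18 = 56

56 m


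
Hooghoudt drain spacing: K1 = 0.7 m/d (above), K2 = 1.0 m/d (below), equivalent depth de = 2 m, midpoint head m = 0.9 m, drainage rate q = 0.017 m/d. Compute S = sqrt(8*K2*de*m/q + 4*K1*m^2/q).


S^2 = 8*K2*de*m/q + 4*K1*m^2/q
S^2 = 8*1.0*2*0.9/0.017 + 4*0.7*0.9^2/0.017
S = sqrt(980.4706)

31.3125 m


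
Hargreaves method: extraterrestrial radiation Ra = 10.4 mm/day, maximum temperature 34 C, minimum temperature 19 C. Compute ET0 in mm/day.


Tmean = (Tmax + Tmin)/2 = (34 + 19)/2 = 26.5
ET0 = 0.0023 * 10.4 * (26.5 + 17.8) * sqrt(34 - 19)
ET0 = 0.0023 * 10.4 * 44.3 * 3.872983

4.1040 mm/day
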